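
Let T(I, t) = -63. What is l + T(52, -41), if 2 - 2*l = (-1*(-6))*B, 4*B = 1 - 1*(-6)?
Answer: -269/4 ≈ -67.250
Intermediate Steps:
B = 7/4 (B = (1 - 1*(-6))/4 = (1 + 6)/4 = (¼)*7 = 7/4 ≈ 1.7500)
l = -17/4 (l = 1 - (-1*(-6))*7/(2*4) = 1 - 3*7/4 = 1 - ½*21/2 = 1 - 21/4 = -17/4 ≈ -4.2500)
l + T(52, -41) = -17/4 - 63 = -269/4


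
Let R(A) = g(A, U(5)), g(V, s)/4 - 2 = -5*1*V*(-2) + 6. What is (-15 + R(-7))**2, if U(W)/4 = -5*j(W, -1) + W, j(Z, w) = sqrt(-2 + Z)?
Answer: 69169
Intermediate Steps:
U(W) = -20*sqrt(-2 + W) + 4*W (U(W) = 4*(-5*sqrt(-2 + W) + W) = 4*(W - 5*sqrt(-2 + W)) = -20*sqrt(-2 + W) + 4*W)
g(V, s) = 32 + 40*V (g(V, s) = 8 + 4*(-5*1*V*(-2) + 6) = 8 + 4*(-5*V*(-2) + 6) = 8 + 4*(-(-10)*V + 6) = 8 + 4*(10*V + 6) = 8 + 4*(6 + 10*V) = 8 + (24 + 40*V) = 32 + 40*V)
R(A) = 32 + 40*A
(-15 + R(-7))**2 = (-15 + (32 + 40*(-7)))**2 = (-15 + (32 - 280))**2 = (-15 - 248)**2 = (-263)**2 = 69169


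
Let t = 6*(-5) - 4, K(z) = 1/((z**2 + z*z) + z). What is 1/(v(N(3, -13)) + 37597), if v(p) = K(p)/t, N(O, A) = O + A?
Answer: 6460/242876619 ≈ 2.6598e-5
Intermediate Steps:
N(O, A) = A + O
K(z) = 1/(z + 2*z**2) (K(z) = 1/((z**2 + z**2) + z) = 1/(2*z**2 + z) = 1/(z + 2*z**2))
t = -34 (t = -30 - 4 = -34)
v(p) = -1/(34*p*(1 + 2*p)) (v(p) = (1/(p*(1 + 2*p)))/(-34) = (1/(p*(1 + 2*p)))*(-1/34) = -1/(34*p*(1 + 2*p)))
1/(v(N(3, -13)) + 37597) = 1/(-1/(34*(-13 + 3)*(1 + 2*(-13 + 3))) + 37597) = 1/(-1/34/(-10*(1 + 2*(-10))) + 37597) = 1/(-1/34*(-1/10)/(1 - 20) + 37597) = 1/(-1/34*(-1/10)/(-19) + 37597) = 1/(-1/34*(-1/10)*(-1/19) + 37597) = 1/(-1/6460 + 37597) = 1/(242876619/6460) = 6460/242876619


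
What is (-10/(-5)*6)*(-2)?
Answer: -24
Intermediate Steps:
(-10/(-5)*6)*(-2) = (-10*(-1/5)*6)*(-2) = (2*6)*(-2) = 12*(-2) = -24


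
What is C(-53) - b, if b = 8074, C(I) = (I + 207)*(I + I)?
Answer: -24398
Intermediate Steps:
C(I) = 2*I*(207 + I) (C(I) = (207 + I)*(2*I) = 2*I*(207 + I))
C(-53) - b = 2*(-53)*(207 - 53) - 1*8074 = 2*(-53)*154 - 8074 = -16324 - 8074 = -24398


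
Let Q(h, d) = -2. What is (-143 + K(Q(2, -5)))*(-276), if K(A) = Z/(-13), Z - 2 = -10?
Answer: 510876/13 ≈ 39298.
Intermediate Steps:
Z = -8 (Z = 2 - 10 = -8)
K(A) = 8/13 (K(A) = -8/(-13) = -8*(-1/13) = 8/13)
(-143 + K(Q(2, -5)))*(-276) = (-143 + 8/13)*(-276) = -1851/13*(-276) = 510876/13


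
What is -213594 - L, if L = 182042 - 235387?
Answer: -160249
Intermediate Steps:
L = -53345
-213594 - L = -213594 - 1*(-53345) = -213594 + 53345 = -160249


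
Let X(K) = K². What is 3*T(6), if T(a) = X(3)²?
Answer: 243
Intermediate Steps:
T(a) = 81 (T(a) = (3²)² = 9² = 81)
3*T(6) = 3*81 = 243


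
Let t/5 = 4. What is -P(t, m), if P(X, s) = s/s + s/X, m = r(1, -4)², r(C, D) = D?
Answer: -9/5 ≈ -1.8000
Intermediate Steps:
t = 20 (t = 5*4 = 20)
m = 16 (m = (-4)² = 16)
P(X, s) = 1 + s/X
-P(t, m) = -(20 + 16)/20 = -36/20 = -1*9/5 = -9/5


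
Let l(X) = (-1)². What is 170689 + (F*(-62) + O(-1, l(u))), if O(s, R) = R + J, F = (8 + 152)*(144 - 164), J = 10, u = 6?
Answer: 369100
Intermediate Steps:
F = -3200 (F = 160*(-20) = -3200)
l(X) = 1
O(s, R) = 10 + R (O(s, R) = R + 10 = 10 + R)
170689 + (F*(-62) + O(-1, l(u))) = 170689 + (-3200*(-62) + (10 + 1)) = 170689 + (198400 + 11) = 170689 + 198411 = 369100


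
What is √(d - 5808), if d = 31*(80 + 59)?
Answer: I*√1499 ≈ 38.717*I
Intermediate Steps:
d = 4309 (d = 31*139 = 4309)
√(d - 5808) = √(4309 - 5808) = √(-1499) = I*√1499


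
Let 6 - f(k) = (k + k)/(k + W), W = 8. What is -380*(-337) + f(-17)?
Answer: 1152560/9 ≈ 1.2806e+5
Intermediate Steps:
f(k) = 6 - 2*k/(8 + k) (f(k) = 6 - (k + k)/(k + 8) = 6 - 2*k/(8 + k))
-380*(-337) + f(-17) = -380*(-337) + 4*(12 - 17)/(8 - 17) = 128060 + 4*(-5)/(-9) = 128060 + 4*(-⅑)*(-5) = 128060 + 20/9 = 1152560/9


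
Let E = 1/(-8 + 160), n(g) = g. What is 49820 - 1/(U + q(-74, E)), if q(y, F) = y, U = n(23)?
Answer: 2540821/51 ≈ 49820.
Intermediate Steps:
U = 23
E = 1/152 ≈ 0.0065789
49820 - 1/(U + q(-74, E)) = 49820 - 1/(23 - 74) = 49820 - 1/(-51) = 49820 - 1*(-1/51) = 49820 + 1/51 = 2540821/51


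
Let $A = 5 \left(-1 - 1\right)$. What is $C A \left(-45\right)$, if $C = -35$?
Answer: $-15750$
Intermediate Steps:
$A = -10$ ($A = 5 \left(-2\right) = -10$)
$C A \left(-45\right) = \left(-35\right) \left(-10\right) \left(-45\right) = 350 \left(-45\right) = -15750$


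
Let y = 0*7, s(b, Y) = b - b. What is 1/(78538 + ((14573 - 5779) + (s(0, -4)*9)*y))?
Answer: 1/87332 ≈ 1.1451e-5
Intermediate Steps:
s(b, Y) = 0
y = 0
1/(78538 + ((14573 - 5779) + (s(0, -4)*9)*y)) = 1/(78538 + ((14573 - 5779) + (0*9)*0)) = 1/(78538 + (8794 + 0*0)) = 1/(78538 + (8794 + 0)) = 1/(78538 + 8794) = 1/87332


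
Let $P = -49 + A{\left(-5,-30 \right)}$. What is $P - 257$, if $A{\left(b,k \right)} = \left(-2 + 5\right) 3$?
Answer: $-297$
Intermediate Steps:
$A{\left(b,k \right)} = 9$ ($A{\left(b,k \right)} = 3 \cdot 3 = 9$)
$P = -40$ ($P = -49 + 9 = -40$)
$P - 257 = -40 - 257 = -297$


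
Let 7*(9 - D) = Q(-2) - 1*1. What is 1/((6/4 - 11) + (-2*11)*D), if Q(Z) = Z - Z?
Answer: -14/2949 ≈ -0.0047474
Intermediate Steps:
Q(Z) = 0
D = 64/7 (D = 9 - (0 - 1*1)/7 = 9 - (0 - 1)/7 = 9 - ⅐*(-1) = 9 + ⅐ = 64/7 ≈ 9.1429)
1/((6/4 - 11) + (-2*11)*D) = 1/((6/4 - 11) - 2*11*(64/7)) = 1/(((¼)*6 - 11) - 22*64/7) = 1/((3/2 - 11) - 1408/7) = 1/(-19/2 - 1408/7) = 1/(-2949/14) = -14/2949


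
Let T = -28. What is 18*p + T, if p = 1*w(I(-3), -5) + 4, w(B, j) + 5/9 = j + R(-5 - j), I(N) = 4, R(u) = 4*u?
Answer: -56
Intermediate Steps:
w(B, j) = -185/9 - 3*j (w(B, j) = -5/9 + (j + 4*(-5 - j)) = -5/9 + (j + (-20 - 4*j)) = -5/9 + (-20 - 3*j) = -185/9 - 3*j)
p = -14/9 (p = 1*(-185/9 - 3*(-5)) + 4 = 1*(-185/9 + 15) + 4 = 1*(-50/9) + 4 = -50/9 + 4 = -14/9 ≈ -1.5556)
18*p + T = 18*(-14/9) - 28 = -28 - 28 = -56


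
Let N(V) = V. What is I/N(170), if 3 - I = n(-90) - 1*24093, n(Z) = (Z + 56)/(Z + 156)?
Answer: 159037/1122 ≈ 141.74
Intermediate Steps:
n(Z) = (56 + Z)/(156 + Z)
I = 795185/33 (I = 3 - ((56 - 90)/(156 - 90) - 1*24093) = 3 - (-34/66 - 24093) = 3 - ((1/66)*(-34) - 24093) = 3 - (-17/33 - 24093) = 3 - 1*(-795086/33) = 3 + 795086/33 = 795185/33 ≈ 24097.)
I/N(170) = (795185/33)/170 = (795185/33)*(1/170) = 159037/1122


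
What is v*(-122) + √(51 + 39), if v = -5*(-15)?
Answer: -9150 + 3*√10 ≈ -9140.5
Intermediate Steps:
v = 75
v*(-122) + √(51 + 39) = 75*(-122) + √(51 + 39) = -9150 + √90 = -9150 + 3*√10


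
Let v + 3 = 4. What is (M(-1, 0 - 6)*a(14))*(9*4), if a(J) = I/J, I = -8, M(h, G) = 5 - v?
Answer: -576/7 ≈ -82.286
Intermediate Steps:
v = 1 (v = -3 + 4 = 1)
M(h, G) = 4 (M(h, G) = 5 - 1*1 = 5 - 1 = 4)
a(J) = -8/J
(M(-1, 0 - 6)*a(14))*(9*4) = (4*(-8/14))*(9*4) = (4*(-8*1/14))*36 = (4*(-4/7))*36 = -16/7*36 = -576/7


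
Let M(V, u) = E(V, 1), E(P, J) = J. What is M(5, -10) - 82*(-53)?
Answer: 4347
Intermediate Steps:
M(V, u) = 1
M(5, -10) - 82*(-53) = 1 - 82*(-53) = 1 + 4346 = 4347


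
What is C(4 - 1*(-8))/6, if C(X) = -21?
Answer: -7/2 ≈ -3.5000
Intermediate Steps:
C(4 - 1*(-8))/6 = -21/6 = (⅙)*(-21) = -7/2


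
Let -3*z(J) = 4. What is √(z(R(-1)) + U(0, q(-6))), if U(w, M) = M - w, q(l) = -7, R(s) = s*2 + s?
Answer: 5*I*√3/3 ≈ 2.8868*I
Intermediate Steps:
R(s) = 3*s (R(s) = 2*s + s = 3*s)
z(J) = -4/3 (z(J) = -⅓*4 = -4/3)
√(z(R(-1)) + U(0, q(-6))) = √(-4/3 + (-7 - 1*0)) = √(-4/3 + (-7 + 0)) = √(-4/3 - 7) = √(-25/3) = 5*I*√3/3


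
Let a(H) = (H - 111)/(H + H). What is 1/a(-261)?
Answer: 87/62 ≈ 1.4032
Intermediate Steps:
a(H) = (-111 + H)/(2*H) (a(H) = (-111 + H)/((2*H)) = (-111 + H)*(1/(2*H)) = (-111 + H)/(2*H))
1/a(-261) = 1/((½)*(-111 - 261)/(-261)) = 1/((½)*(-1/261)*(-372)) = 1/(62/87) = 87/62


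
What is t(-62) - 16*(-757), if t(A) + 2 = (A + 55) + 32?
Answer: 12135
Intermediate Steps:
t(A) = 85 + A (t(A) = -2 + ((A + 55) + 32) = -2 + ((55 + A) + 32) = -2 + (87 + A) = 85 + A)
t(-62) - 16*(-757) = (85 - 62) - 16*(-757) = 23 - 1*(-12112) = 23 + 12112 = 12135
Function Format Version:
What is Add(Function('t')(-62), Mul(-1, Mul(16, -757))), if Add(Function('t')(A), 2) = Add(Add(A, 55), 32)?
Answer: 12135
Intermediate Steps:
Function('t')(A) = Add(85, A) (Function('t')(A) = Add(-2, Add(Add(A, 55), 32)) = Add(-2, Add(Add(55, A), 32)) = Add(-2, Add(87, A)) = Add(85, A))
Add(Function('t')(-62), Mul(-1, Mul(16, -757))) = Add(Add(85, -62), Mul(-1, Mul(16, -757))) = Add(23, Mul(-1, -12112)) = Add(23, 12112) = 12135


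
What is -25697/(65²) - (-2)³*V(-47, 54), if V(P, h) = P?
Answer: -1614297/4225 ≈ -382.08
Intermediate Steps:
-25697/(65²) - (-2)³*V(-47, 54) = -25697/(65²) - (-2)³*(-47) = -25697/4225 - (-8)*(-47) = -25697*1/4225 - 1*376 = -25697/4225 - 376 = -1614297/4225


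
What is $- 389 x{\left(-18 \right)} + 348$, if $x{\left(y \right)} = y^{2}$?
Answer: $-125688$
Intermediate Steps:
$- 389 x{\left(-18 \right)} + 348 = - 389 \left(-18\right)^{2} + 348 = \left(-389\right) 324 + 348 = -126036 + 348 = -125688$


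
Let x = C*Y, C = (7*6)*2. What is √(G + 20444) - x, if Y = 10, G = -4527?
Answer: -840 + √15917 ≈ -713.84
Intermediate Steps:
C = 84 (C = 42*2 = 84)
x = 840 (x = 84*10 = 840)
√(G + 20444) - x = √(-4527 + 20444) - 1*840 = √15917 - 840 = -840 + √15917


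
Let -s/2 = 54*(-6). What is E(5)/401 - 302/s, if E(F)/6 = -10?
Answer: -79991/129924 ≈ -0.61567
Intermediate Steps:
E(F) = -60 (E(F) = 6*(-10) = -60)
s = 648 (s = -108*(-6) = -2*(-324) = 648)
E(5)/401 - 302/s = -60/401 - 302/648 = -60*1/401 - 302*1/648 = -60/401 - 151/324 = -79991/129924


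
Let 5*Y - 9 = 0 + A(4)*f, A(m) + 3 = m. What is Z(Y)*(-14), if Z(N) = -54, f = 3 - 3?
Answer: 756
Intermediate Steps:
f = 0
A(m) = -3 + m
Y = 9/5 (Y = 9/5 + (0 + (-3 + 4)*0)/5 = 9/5 + (0 + 1*0)/5 = 9/5 + (0 + 0)/5 = 9/5 + (1/5)*0 = 9/5 + 0 = 9/5 ≈ 1.8000)
Z(Y)*(-14) = -54*(-14) = 756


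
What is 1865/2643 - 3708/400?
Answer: -2263561/264300 ≈ -8.5644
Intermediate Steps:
1865/2643 - 3708/400 = 1865*(1/2643) - 3708*1/400 = 1865/2643 - 927/100 = -2263561/264300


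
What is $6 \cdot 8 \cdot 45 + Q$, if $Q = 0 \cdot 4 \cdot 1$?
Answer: $2160$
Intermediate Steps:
$Q = 0$ ($Q = 0 \cdot 1 = 0$)
$6 \cdot 8 \cdot 45 + Q = 6 \cdot 8 \cdot 45 + 0 = 48 \cdot 45 + 0 = 2160 + 0 = 2160$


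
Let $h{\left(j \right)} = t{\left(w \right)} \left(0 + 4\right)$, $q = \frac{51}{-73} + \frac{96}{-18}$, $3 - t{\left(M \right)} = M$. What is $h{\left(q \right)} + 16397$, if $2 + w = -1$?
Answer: $16421$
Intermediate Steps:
$w = -3$ ($w = -2 - 1 = -3$)
$t{\left(M \right)} = 3 - M$
$q = - \frac{1321}{219}$ ($q = 51 \left(- \frac{1}{73}\right) + 96 \left(- \frac{1}{18}\right) = - \frac{51}{73} - \frac{16}{3} = - \frac{1321}{219} \approx -6.032$)
$h{\left(j \right)} = 24$ ($h{\left(j \right)} = \left(3 - -3\right) \left(0 + 4\right) = \left(3 + 3\right) 4 = 6 \cdot 4 = 24$)
$h{\left(q \right)} + 16397 = 24 + 16397 = 16421$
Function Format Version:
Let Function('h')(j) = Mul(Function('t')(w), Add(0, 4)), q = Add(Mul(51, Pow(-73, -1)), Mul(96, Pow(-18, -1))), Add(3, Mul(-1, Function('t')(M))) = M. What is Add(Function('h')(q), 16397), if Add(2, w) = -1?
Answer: 16421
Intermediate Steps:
w = -3 (w = Add(-2, -1) = -3)
Function('t')(M) = Add(3, Mul(-1, M))
q = Rational(-1321, 219) (q = Add(Mul(51, Rational(-1, 73)), Mul(96, Rational(-1, 18))) = Add(Rational(-51, 73), Rational(-16, 3)) = Rational(-1321, 219) ≈ -6.0320)
Function('h')(j) = 24 (Function('h')(j) = Mul(Add(3, Mul(-1, -3)), Add(0, 4)) = Mul(Add(3, 3), 4) = Mul(6, 4) = 24)
Add(Function('h')(q), 16397) = Add(24, 16397) = 16421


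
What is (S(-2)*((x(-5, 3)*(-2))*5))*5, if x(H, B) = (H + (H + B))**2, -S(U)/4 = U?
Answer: -19600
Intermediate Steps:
S(U) = -4*U
x(H, B) = (B + 2*H)**2 (x(H, B) = (H + (B + H))**2 = (B + 2*H)**2)
(S(-2)*((x(-5, 3)*(-2))*5))*5 = ((-4*(-2))*(((3 + 2*(-5))**2*(-2))*5))*5 = (8*(((3 - 10)**2*(-2))*5))*5 = (8*(((-7)**2*(-2))*5))*5 = (8*((49*(-2))*5))*5 = (8*(-98*5))*5 = (8*(-490))*5 = -3920*5 = -19600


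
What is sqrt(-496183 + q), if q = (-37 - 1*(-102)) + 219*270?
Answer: 2*I*sqrt(109247) ≈ 661.05*I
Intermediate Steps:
q = 59195 (q = (-37 + 102) + 59130 = 65 + 59130 = 59195)
sqrt(-496183 + q) = sqrt(-496183 + 59195) = sqrt(-436988) = 2*I*sqrt(109247)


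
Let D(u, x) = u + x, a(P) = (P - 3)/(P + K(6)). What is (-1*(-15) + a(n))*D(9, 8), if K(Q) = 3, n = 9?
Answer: 527/2 ≈ 263.50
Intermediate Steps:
a(P) = (-3 + P)/(3 + P) (a(P) = (P - 3)/(P + 3) = (-3 + P)/(3 + P))
(-1*(-15) + a(n))*D(9, 8) = (-1*(-15) + (-3 + 9)/(3 + 9))*(9 + 8) = (15 + 6/12)*17 = (15 + (1/12)*6)*17 = (15 + ½)*17 = (31/2)*17 = 527/2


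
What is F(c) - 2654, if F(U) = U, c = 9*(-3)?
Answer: -2681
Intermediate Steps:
c = -27
F(c) - 2654 = -27 - 2654 = -2681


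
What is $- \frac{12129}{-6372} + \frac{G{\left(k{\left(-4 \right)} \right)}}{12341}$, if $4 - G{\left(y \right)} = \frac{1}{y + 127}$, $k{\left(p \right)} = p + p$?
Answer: $\frac{5938473797}{3119261796} \approx 1.9038$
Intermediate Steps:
$k{\left(p \right)} = 2 p$
$G{\left(y \right)} = 4 - \frac{1}{127 + y}$ ($G{\left(y \right)} = 4 - \frac{1}{y + 127} = 4 - \frac{1}{127 + y}$)
$- \frac{12129}{-6372} + \frac{G{\left(k{\left(-4 \right)} \right)}}{12341} = - \frac{12129}{-6372} + \frac{\frac{1}{127 + 2 \left(-4\right)} \left(507 + 4 \cdot 2 \left(-4\right)\right)}{12341} = \left(-12129\right) \left(- \frac{1}{6372}\right) + \frac{507 + 4 \left(-8\right)}{127 - 8} \cdot \frac{1}{12341} = \frac{4043}{2124} + \frac{507 - 32}{119} \cdot \frac{1}{12341} = \frac{4043}{2124} + \frac{1}{119} \cdot 475 \cdot \frac{1}{12341} = \frac{4043}{2124} + \frac{475}{119} \cdot \frac{1}{12341} = \frac{4043}{2124} + \frac{475}{1468579} = \frac{5938473797}{3119261796}$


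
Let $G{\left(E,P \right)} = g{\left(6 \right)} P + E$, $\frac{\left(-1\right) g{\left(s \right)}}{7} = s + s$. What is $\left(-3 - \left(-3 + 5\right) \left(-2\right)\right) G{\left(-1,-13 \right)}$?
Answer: $1091$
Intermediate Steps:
$g{\left(s \right)} = - 14 s$ ($g{\left(s \right)} = - 7 \left(s + s\right) = - 7 \cdot 2 s = - 14 s$)
$G{\left(E,P \right)} = E - 84 P$ ($G{\left(E,P \right)} = \left(-14\right) 6 P + E = - 84 P + E = E - 84 P$)
$\left(-3 - \left(-3 + 5\right) \left(-2\right)\right) G{\left(-1,-13 \right)} = \left(-3 - \left(-3 + 5\right) \left(-2\right)\right) \left(-1 - -1092\right) = \left(-3 - 2 \left(-2\right)\right) \left(-1 + 1092\right) = \left(-3 - -4\right) 1091 = \left(-3 + 4\right) 1091 = 1 \cdot 1091 = 1091$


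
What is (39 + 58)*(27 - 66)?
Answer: -3783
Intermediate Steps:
(39 + 58)*(27 - 66) = 97*(-39) = -3783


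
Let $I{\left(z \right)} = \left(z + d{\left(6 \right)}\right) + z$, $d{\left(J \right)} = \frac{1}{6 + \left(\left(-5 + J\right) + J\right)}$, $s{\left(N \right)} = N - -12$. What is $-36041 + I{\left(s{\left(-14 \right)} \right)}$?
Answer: $- \frac{468584}{13} \approx -36045.0$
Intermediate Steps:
$s{\left(N \right)} = 12 + N$ ($s{\left(N \right)} = N + 12 = 12 + N$)
$d{\left(J \right)} = \frac{1}{1 + 2 J}$ ($d{\left(J \right)} = \frac{1}{6 + \left(-5 + 2 J\right)} = \frac{1}{1 + 2 J}$)
$I{\left(z \right)} = \frac{1}{13} + 2 z$ ($I{\left(z \right)} = \left(z + \frac{1}{1 + 2 \cdot 6}\right) + z = \left(z + \frac{1}{1 + 12}\right) + z = \left(z + \frac{1}{13}\right) + z = \left(\frac{1}{13} + z\right) + z = \frac{1}{13} + 2 z$)
$-36041 + I{\left(s{\left(-14 \right)} \right)} = -36041 + \left(\frac{1}{13} + 2 \left(12 - 14\right)\right) = -36041 + \left(\frac{1}{13} + 2 \left(-2\right)\right) = -36041 + \left(\frac{1}{13} - 4\right) = -36041 - \frac{51}{13} = - \frac{468584}{13}$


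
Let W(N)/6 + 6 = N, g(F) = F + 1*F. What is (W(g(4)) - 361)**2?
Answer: 121801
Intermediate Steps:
g(F) = 2*F (g(F) = F + F = 2*F)
W(N) = -36 + 6*N
(W(g(4)) - 361)**2 = ((-36 + 6*(2*4)) - 361)**2 = ((-36 + 6*8) - 361)**2 = ((-36 + 48) - 361)**2 = (12 - 361)**2 = (-349)**2 = 121801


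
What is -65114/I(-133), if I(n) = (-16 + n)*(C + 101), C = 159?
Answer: 32557/19370 ≈ 1.6808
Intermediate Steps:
I(n) = -4160 + 260*n (I(n) = (-16 + n)*(159 + 101) = (-16 + n)*260 = -4160 + 260*n)
-65114/I(-133) = -65114/(-4160 + 260*(-133)) = -65114/(-4160 - 34580) = -65114/(-38740) = -65114*(-1/38740) = 32557/19370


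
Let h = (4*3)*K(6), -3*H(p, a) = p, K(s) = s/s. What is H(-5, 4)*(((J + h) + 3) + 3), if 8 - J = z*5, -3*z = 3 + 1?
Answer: 490/9 ≈ 54.444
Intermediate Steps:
K(s) = 1
z = -4/3 (z = -(3 + 1)/3 = -⅓*4 = -4/3 ≈ -1.3333)
H(p, a) = -p/3
J = 44/3 (J = 8 - (-4)*5/3 = 8 - 1*(-20/3) = 8 + 20/3 = 44/3 ≈ 14.667)
h = 12 (h = (4*3)*1 = 12*1 = 12)
H(-5, 4)*(((J + h) + 3) + 3) = (-⅓*(-5))*(((44/3 + 12) + 3) + 3) = 5*((80/3 + 3) + 3)/3 = 5*(89/3 + 3)/3 = (5/3)*(98/3) = 490/9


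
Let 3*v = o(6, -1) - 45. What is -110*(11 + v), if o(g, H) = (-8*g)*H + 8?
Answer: -4840/3 ≈ -1613.3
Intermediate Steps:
o(g, H) = 8 - 8*H*g (o(g, H) = -8*H*g + 8 = 8 - 8*H*g)
v = 11/3 (v = ((8 - 8*(-1)*6) - 45)/3 = ((8 + 48) - 45)/3 = (56 - 45)/3 = (⅓)*11 = 11/3 ≈ 3.6667)
-110*(11 + v) = -110*(11 + 11/3) = -110*44/3 = -4840/3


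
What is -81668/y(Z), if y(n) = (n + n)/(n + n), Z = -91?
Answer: -81668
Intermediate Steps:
y(n) = 1 (y(n) = (2*n)/((2*n)) = (2*n)*(1/(2*n)) = 1)
-81668/y(Z) = -81668/1 = -81668*1 = -81668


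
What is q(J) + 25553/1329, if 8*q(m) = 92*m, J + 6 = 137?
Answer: 4055383/2658 ≈ 1525.7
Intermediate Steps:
J = 131 (J = -6 + 137 = 131)
q(m) = 23*m/2 (q(m) = (92*m)/8 = 23*m/2)
q(J) + 25553/1329 = (23/2)*131 + 25553/1329 = 3013/2 + 25553*(1/1329) = 3013/2 + 25553/1329 = 4055383/2658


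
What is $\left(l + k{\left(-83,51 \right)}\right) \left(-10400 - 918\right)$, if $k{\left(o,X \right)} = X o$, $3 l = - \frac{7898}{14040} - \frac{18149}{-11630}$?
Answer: $\frac{586667340642311}{12246390} \approx 4.7905 \cdot 10^{7}$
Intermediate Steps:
$l = \frac{8147911}{24492780}$ ($l = \frac{- \frac{7898}{14040} - \frac{18149}{-11630}}{3} = \frac{\left(-7898\right) \frac{1}{14040} - - \frac{18149}{11630}}{3} = \frac{- \frac{3949}{7020} + \frac{18149}{11630}}{3} = \frac{1}{3} \cdot \frac{8147911}{8164260} = \frac{8147911}{24492780} \approx 0.33267$)
$\left(l + k{\left(-83,51 \right)}\right) \left(-10400 - 918\right) = \left(\frac{8147911}{24492780} + 51 \left(-83\right)\right) \left(-10400 - 918\right) = \left(\frac{8147911}{24492780} - 4233\right) \left(-11318\right) = \left(- \frac{103669789829}{24492780}\right) \left(-11318\right) = \frac{586667340642311}{12246390}$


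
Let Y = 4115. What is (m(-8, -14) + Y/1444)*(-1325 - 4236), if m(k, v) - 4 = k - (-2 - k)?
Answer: 57417325/1444 ≈ 39763.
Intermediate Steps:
m(k, v) = 6 + 2*k (m(k, v) = 4 + (k - (-2 - k)) = 4 + (k + (2 + k)) = 4 + (2 + 2*k) = 6 + 2*k)
(m(-8, -14) + Y/1444)*(-1325 - 4236) = ((6 + 2*(-8)) + 4115/1444)*(-1325 - 4236) = ((6 - 16) + 4115*(1/1444))*(-5561) = (-10 + 4115/1444)*(-5561) = -10325/1444*(-5561) = 57417325/1444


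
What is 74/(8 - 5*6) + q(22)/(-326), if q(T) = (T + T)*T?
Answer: -11355/1793 ≈ -6.3330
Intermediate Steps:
q(T) = 2*T² (q(T) = (2*T)*T = 2*T²)
74/(8 - 5*6) + q(22)/(-326) = 74/(8 - 5*6) + (2*22²)/(-326) = 74/(8 - 30) + (2*484)*(-1/326) = 74/(-22) + 968*(-1/326) = 74*(-1/22) - 484/163 = -37/11 - 484/163 = -11355/1793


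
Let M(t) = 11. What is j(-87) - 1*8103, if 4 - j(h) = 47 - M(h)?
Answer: -8135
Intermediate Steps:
j(h) = -32 (j(h) = 4 - (47 - 1*11) = 4 - (47 - 11) = 4 - 1*36 = 4 - 36 = -32)
j(-87) - 1*8103 = -32 - 1*8103 = -32 - 8103 = -8135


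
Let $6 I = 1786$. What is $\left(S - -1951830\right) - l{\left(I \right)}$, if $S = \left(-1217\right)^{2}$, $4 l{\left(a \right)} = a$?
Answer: $\frac{41194135}{12} \approx 3.4328 \cdot 10^{6}$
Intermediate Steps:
$I = \frac{893}{3}$ ($I = \frac{1}{6} \cdot 1786 = \frac{893}{3} \approx 297.67$)
$l{\left(a \right)} = \frac{a}{4}$
$S = 1481089$
$\left(S - -1951830\right) - l{\left(I \right)} = \left(1481089 - -1951830\right) - \frac{1}{4} \cdot \frac{893}{3} = \left(1481089 + 1951830\right) - \frac{893}{12} = 3432919 - \frac{893}{12} = \frac{41194135}{12}$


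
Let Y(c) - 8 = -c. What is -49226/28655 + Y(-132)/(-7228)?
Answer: -89954307/51779585 ≈ -1.7373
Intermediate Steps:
Y(c) = 8 - c
-49226/28655 + Y(-132)/(-7228) = -49226/28655 + (8 - 1*(-132))/(-7228) = -49226*1/28655 + (8 + 132)*(-1/7228) = -49226/28655 + 140*(-1/7228) = -49226/28655 - 35/1807 = -89954307/51779585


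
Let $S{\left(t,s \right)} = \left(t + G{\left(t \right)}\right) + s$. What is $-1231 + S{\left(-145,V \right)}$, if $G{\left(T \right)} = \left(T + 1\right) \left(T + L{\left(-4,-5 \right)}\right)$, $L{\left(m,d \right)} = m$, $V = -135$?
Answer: $19945$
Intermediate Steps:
$G{\left(T \right)} = \left(1 + T\right) \left(-4 + T\right)$ ($G{\left(T \right)} = \left(T + 1\right) \left(T - 4\right) = \left(1 + T\right) \left(-4 + T\right)$)
$S{\left(t,s \right)} = -4 + s + t^{2} - 2 t$ ($S{\left(t,s \right)} = \left(t - \left(4 - t^{2} + 3 t\right)\right) + s = \left(-4 + t^{2} - 2 t\right) + s = -4 + s + t^{2} - 2 t$)
$-1231 + S{\left(-145,V \right)} = -1231 - \left(-151 - 21025\right) = -1231 + \left(-4 - 135 + 21025 + 290\right) = -1231 + 21176 = 19945$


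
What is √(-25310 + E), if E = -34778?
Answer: 2*I*√15022 ≈ 245.13*I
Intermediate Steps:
√(-25310 + E) = √(-25310 - 34778) = √(-60088) = 2*I*√15022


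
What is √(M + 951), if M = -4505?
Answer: I*√3554 ≈ 59.615*I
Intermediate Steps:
√(M + 951) = √(-4505 + 951) = √(-3554) = I*√3554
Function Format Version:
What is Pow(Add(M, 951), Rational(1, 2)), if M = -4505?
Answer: Mul(I, Pow(3554, Rational(1, 2))) ≈ Mul(59.615, I)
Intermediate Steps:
Pow(Add(M, 951), Rational(1, 2)) = Pow(Add(-4505, 951), Rational(1, 2)) = Pow(-3554, Rational(1, 2)) = Mul(I, Pow(3554, Rational(1, 2)))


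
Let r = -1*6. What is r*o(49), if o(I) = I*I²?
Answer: -705894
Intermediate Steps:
o(I) = I³
r = -6
r*o(49) = -6*49³ = -6*117649 = -705894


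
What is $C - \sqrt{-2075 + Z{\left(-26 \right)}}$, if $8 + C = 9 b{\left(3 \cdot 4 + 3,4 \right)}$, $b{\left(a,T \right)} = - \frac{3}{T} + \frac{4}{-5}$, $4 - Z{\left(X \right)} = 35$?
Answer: $- \frac{439}{20} - 9 i \sqrt{26} \approx -21.95 - 45.891 i$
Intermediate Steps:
$Z{\left(X \right)} = -31$ ($Z{\left(X \right)} = 4 - 35 = -31$)
$b{\left(a,T \right)} = - \frac{4}{5} - \frac{3}{T}$ ($b{\left(a,T \right)} = - \frac{3}{T} + 4 \left(- \frac{1}{5}\right) = - \frac{3}{T} - \frac{4}{5} = - \frac{4}{5} - \frac{3}{T}$)
$C = - \frac{439}{20}$ ($C = -8 + 9 \left(- \frac{4}{5} - \frac{3}{4}\right) = -8 + 9 \left(- \frac{31}{20}\right) = -8 - \frac{279}{20} = - \frac{439}{20} \approx -21.95$)
$C - \sqrt{-2075 + Z{\left(-26 \right)}} = - \frac{439}{20} - \sqrt{-2075 - 31} = - \frac{439}{20} - \sqrt{-2106} = - \frac{439}{20} - 9 i \sqrt{26}$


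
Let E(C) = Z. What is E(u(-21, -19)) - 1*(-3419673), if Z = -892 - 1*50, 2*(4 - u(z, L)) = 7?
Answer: 3418731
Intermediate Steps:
u(z, L) = 1/2 (u(z, L) = 4 - 1/2*7 = 4 - 7/2 = 1/2)
Z = -942 (Z = -892 - 50 = -942)
E(C) = -942
E(u(-21, -19)) - 1*(-3419673) = -942 - 1*(-3419673) = -942 + 3419673 = 3418731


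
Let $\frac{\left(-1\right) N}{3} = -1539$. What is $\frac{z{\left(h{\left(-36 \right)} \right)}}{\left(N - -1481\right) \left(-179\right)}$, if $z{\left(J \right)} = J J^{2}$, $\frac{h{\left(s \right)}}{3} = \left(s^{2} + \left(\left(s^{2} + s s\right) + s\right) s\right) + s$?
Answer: $\frac{10091594881816416}{545771} \approx 1.8491 \cdot 10^{10}$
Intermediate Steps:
$N = 4617$ ($N = \left(-3\right) \left(-1539\right) = 4617$)
$h{\left(s \right)} = 3 s + 3 s^{2} + 3 s \left(s + 2 s^{2}\right)$ ($h{\left(s \right)} = 3 \left(\left(s^{2} + \left(\left(s^{2} + s s\right) + s\right) s\right) + s\right) = 3 \left(\left(s^{2} + \left(\left(s^{2} + s^{2}\right) + s\right) s\right) + s\right) = 3 \left(\left(s^{2} + \left(2 s^{2} + s\right) s\right) + s\right) = 3 \left(\left(s^{2} + \left(s + 2 s^{2}\right) s\right) + s\right) = 3 \left(\left(s^{2} + s \left(s + 2 s^{2}\right)\right) + s\right) = 3 \left(s + s^{2} + s \left(s + 2 s^{2}\right)\right) = 3 s + 3 s^{2} + 3 s \left(s + 2 s^{2}\right)$)
$z{\left(J \right)} = J^{3}$
$\frac{z{\left(h{\left(-36 \right)} \right)}}{\left(N - -1481\right) \left(-179\right)} = \frac{\left(3 \left(-36\right) \left(1 + 2 \left(-36\right) + 2 \left(-36\right)^{2}\right)\right)^{3}}{\left(4617 - -1481\right) \left(-179\right)} = \frac{\left(3 \left(-36\right) \left(1 - 72 + 2 \cdot 1296\right)\right)^{3}}{\left(4617 + 1481\right) \left(-179\right)} = \frac{\left(3 \left(-36\right) \left(1 - 72 + 2592\right)\right)^{3}}{6098 \left(-179\right)} = \frac{\left(3 \left(-36\right) 2521\right)^{3}}{-1091542} = \left(-272268\right)^{3} \left(- \frac{1}{1091542}\right) = \left(-20183189763632832\right) \left(- \frac{1}{1091542}\right) = \frac{10091594881816416}{545771}$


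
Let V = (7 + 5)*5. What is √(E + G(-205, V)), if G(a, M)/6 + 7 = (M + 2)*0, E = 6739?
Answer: √6697 ≈ 81.835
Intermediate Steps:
V = 60 (V = 12*5 = 60)
G(a, M) = -42 (G(a, M) = -42 + 6*((M + 2)*0) = -42 + 6*((2 + M)*0) = -42 + 6*0 = -42 + 0 = -42)
√(E + G(-205, V)) = √(6739 - 42) = √6697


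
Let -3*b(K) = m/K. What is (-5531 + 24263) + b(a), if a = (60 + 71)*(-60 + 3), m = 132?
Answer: 139871888/7467 ≈ 18732.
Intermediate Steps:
a = -7467 (a = 131*(-57) = -7467)
b(K) = -44/K
(-5531 + 24263) + b(a) = (-5531 + 24263) - 44/(-7467) = 18732 - 44*(-1/7467) = 18732 + 44/7467 = 139871888/7467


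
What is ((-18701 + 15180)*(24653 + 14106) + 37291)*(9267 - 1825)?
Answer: -1015335487416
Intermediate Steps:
((-18701 + 15180)*(24653 + 14106) + 37291)*(9267 - 1825) = (-3521*38759 + 37291)*7442 = (-136470439 + 37291)*7442 = -136433148*7442 = -1015335487416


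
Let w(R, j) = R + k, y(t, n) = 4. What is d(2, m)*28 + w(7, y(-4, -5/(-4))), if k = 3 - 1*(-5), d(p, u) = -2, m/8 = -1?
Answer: -41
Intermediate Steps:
m = -8 (m = 8*(-1) = -8)
k = 8 (k = 3 + 5 = 8)
w(R, j) = 8 + R (w(R, j) = R + 8 = 8 + R)
d(2, m)*28 + w(7, y(-4, -5/(-4))) = -2*28 + (8 + 7) = -56 + 15 = -41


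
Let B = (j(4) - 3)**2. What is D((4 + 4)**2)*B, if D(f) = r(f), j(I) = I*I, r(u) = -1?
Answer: -169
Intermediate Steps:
j(I) = I**2
D(f) = -1
B = 169 (B = (4**2 - 3)**2 = (16 - 3)**2 = 13**2 = 169)
D((4 + 4)**2)*B = -1*169 = -169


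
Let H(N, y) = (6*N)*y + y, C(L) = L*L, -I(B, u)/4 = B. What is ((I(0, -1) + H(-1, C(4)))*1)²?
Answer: 6400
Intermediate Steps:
I(B, u) = -4*B
C(L) = L²
H(N, y) = y + 6*N*y (H(N, y) = 6*N*y + y = y + 6*N*y)
((I(0, -1) + H(-1, C(4)))*1)² = ((-4*0 + 4²*(1 + 6*(-1)))*1)² = ((0 + 16*(1 - 6))*1)² = ((0 + 16*(-5))*1)² = ((0 - 80)*1)² = (-80*1)² = (-80)² = 6400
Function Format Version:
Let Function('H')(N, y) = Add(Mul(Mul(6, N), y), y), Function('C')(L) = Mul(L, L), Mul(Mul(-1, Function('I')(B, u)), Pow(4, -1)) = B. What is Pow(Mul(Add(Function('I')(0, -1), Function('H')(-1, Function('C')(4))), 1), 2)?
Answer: 6400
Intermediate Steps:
Function('I')(B, u) = Mul(-4, B)
Function('C')(L) = Pow(L, 2)
Function('H')(N, y) = Add(y, Mul(6, N, y)) (Function('H')(N, y) = Add(Mul(6, N, y), y) = Add(y, Mul(6, N, y)))
Pow(Mul(Add(Function('I')(0, -1), Function('H')(-1, Function('C')(4))), 1), 2) = Pow(Mul(Add(Mul(-4, 0), Mul(Pow(4, 2), Add(1, Mul(6, -1)))), 1), 2) = Pow(Mul(Add(0, Mul(16, Add(1, -6))), 1), 2) = Pow(Mul(Add(0, Mul(16, -5)), 1), 2) = Pow(Mul(Add(0, -80), 1), 2) = Pow(Mul(-80, 1), 2) = Pow(-80, 2) = 6400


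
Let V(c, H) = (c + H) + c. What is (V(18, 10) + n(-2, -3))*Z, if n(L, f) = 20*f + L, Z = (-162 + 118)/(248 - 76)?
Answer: 176/43 ≈ 4.0930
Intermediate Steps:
Z = -11/43 (Z = -44/172 = -44*1/172 = -11/43 ≈ -0.25581)
n(L, f) = L + 20*f
V(c, H) = H + 2*c (V(c, H) = (H + c) + c = H + 2*c)
(V(18, 10) + n(-2, -3))*Z = ((10 + 2*18) + (-2 + 20*(-3)))*(-11/43) = ((10 + 36) + (-2 - 60))*(-11/43) = (46 - 62)*(-11/43) = -16*(-11/43) = 176/43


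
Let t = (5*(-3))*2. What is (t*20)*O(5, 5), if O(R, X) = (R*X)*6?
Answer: -90000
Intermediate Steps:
O(R, X) = 6*R*X
t = -30 (t = -15*2 = -30)
(t*20)*O(5, 5) = (-30*20)*(6*5*5) = -600*150 = -90000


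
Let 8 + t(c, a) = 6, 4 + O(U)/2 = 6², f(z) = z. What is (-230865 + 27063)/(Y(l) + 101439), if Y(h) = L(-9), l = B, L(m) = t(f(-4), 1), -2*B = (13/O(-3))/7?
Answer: -203802/101437 ≈ -2.0091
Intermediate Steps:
O(U) = 64 (O(U) = -8 + 2*6² = -8 + 2*36 = -8 + 72 = 64)
t(c, a) = -2 (t(c, a) = -8 + 6 = -2)
B = -13/896 (B = -13/64/(2*7) = -13*(1/64)/(2*7) = -13/(128*7) = -½*13/448 = -13/896 ≈ -0.014509)
L(m) = -2
l = -13/896 ≈ -0.014509
Y(h) = -2
(-230865 + 27063)/(Y(l) + 101439) = (-230865 + 27063)/(-2 + 101439) = -203802/101437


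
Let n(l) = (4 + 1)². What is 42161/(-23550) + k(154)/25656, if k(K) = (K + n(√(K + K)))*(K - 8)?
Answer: -38852243/50349900 ≈ -0.77164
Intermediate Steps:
n(l) = 25 (n(l) = 5² = 25)
k(K) = (-8 + K)*(25 + K) (k(K) = (K + 25)*(K - 8) = (25 + K)*(-8 + K) = (-8 + K)*(25 + K))
42161/(-23550) + k(154)/25656 = 42161/(-23550) + (-200 + 154² + 17*154)/25656 = 42161*(-1/23550) + (-200 + 23716 + 2618)*(1/25656) = -42161/23550 + 26134*(1/25656) = -42161/23550 + 13067/12828 = -38852243/50349900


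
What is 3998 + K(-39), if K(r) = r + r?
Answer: 3920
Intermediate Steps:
K(r) = 2*r
3998 + K(-39) = 3998 + 2*(-39) = 3998 - 78 = 3920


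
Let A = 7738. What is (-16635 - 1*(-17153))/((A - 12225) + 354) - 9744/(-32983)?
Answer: 23186758/136318739 ≈ 0.17009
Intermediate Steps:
(-16635 - 1*(-17153))/((A - 12225) + 354) - 9744/(-32983) = (-16635 - 1*(-17153))/((7738 - 12225) + 354) - 9744/(-32983) = (-16635 + 17153)/(-4487 + 354) - 9744*(-1/32983) = 518/(-4133) + 9744/32983 = 518*(-1/4133) + 9744/32983 = -518/4133 + 9744/32983 = 23186758/136318739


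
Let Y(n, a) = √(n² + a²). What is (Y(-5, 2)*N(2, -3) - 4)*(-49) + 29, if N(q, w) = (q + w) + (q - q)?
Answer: 225 + 49*√29 ≈ 488.87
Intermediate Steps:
Y(n, a) = √(a² + n²)
N(q, w) = q + w (N(q, w) = (q + w) + 0 = q + w)
(Y(-5, 2)*N(2, -3) - 4)*(-49) + 29 = (√(2² + (-5)²)*(2 - 3) - 4)*(-49) + 29 = (√(4 + 25)*(-1) - 4)*(-49) + 29 = (√29*(-1) - 4)*(-49) + 29 = (-√29 - 4)*(-49) + 29 = (-4 - √29)*(-49) + 29 = (196 + 49*√29) + 29 = 225 + 49*√29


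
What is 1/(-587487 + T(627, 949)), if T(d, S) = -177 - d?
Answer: -1/588291 ≈ -1.6998e-6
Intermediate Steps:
1/(-587487 + T(627, 949)) = 1/(-587487 + (-177 - 1*627)) = 1/(-587487 + (-177 - 627)) = 1/(-587487 - 804) = 1/(-588291) = -1/588291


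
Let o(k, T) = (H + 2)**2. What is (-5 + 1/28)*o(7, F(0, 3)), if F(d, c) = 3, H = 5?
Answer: -973/4 ≈ -243.25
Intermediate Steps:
o(k, T) = 49 (o(k, T) = (5 + 2)**2 = 7**2 = 49)
(-5 + 1/28)*o(7, F(0, 3)) = (-5 + 1/28)*49 = -139/28*49 = -973/4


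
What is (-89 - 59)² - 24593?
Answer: -2689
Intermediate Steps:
(-89 - 59)² - 24593 = (-148)² - 24593 = 21904 - 24593 = -2689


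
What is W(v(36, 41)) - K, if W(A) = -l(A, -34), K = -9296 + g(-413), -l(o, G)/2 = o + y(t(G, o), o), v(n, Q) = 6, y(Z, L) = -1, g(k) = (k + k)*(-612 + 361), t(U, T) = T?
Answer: -198020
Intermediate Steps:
g(k) = -502*k (g(k) = (2*k)*(-251) = -502*k)
l(o, G) = 2 - 2*o (l(o, G) = -2*(o - 1) = -2*(-1 + o) = 2 - 2*o)
K = 198030 (K = -9296 - 502*(-413) = -9296 + 207326 = 198030)
W(A) = -2 + 2*A (W(A) = -(2 - 2*A) = -2 + 2*A)
W(v(36, 41)) - K = (-2 + 2*6) - 1*198030 = (-2 + 12) - 198030 = 10 - 198030 = -198020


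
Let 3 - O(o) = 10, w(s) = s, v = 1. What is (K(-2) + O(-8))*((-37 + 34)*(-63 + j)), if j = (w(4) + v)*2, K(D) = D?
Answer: -1431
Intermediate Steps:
O(o) = -7 (O(o) = 3 - 1*10 = 3 - 10 = -7)
j = 10 (j = (4 + 1)*2 = 5*2 = 10)
(K(-2) + O(-8))*((-37 + 34)*(-63 + j)) = (-2 - 7)*((-37 + 34)*(-63 + 10)) = -(-27)*(-53) = -9*159 = -1431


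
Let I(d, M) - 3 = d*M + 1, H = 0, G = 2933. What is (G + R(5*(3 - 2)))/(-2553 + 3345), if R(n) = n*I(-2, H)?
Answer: 2953/792 ≈ 3.7285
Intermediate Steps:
I(d, M) = 4 + M*d (I(d, M) = 3 + (d*M + 1) = 3 + (M*d + 1) = 3 + (1 + M*d) = 4 + M*d)
R(n) = 4*n (R(n) = n*(4 + 0*(-2)) = n*(4 + 0) = n*4 = 4*n)
(G + R(5*(3 - 2)))/(-2553 + 3345) = (2933 + 4*(5*(3 - 2)))/(-2553 + 3345) = (2933 + 4*(5*1))/792 = (2933 + 4*5)*(1/792) = (2933 + 20)*(1/792) = 2953*(1/792) = 2953/792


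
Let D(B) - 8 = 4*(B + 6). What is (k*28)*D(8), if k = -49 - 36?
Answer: -152320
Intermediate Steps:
D(B) = 32 + 4*B (D(B) = 8 + 4*(B + 6) = 8 + 4*(6 + B) = 8 + (24 + 4*B) = 32 + 4*B)
k = -85
(k*28)*D(8) = (-85*28)*(32 + 4*8) = -2380*(32 + 32) = -2380*64 = -152320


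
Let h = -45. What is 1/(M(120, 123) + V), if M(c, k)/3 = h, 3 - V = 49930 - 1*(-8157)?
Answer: -1/58219 ≈ -1.7177e-5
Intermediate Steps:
V = -58084 (V = 3 - (49930 - 1*(-8157)) = 3 - (49930 + 8157) = 3 - 1*58087 = 3 - 58087 = -58084)
M(c, k) = -135 (M(c, k) = 3*(-45) = -135)
1/(M(120, 123) + V) = 1/(-135 - 58084) = 1/(-58219) = -1/58219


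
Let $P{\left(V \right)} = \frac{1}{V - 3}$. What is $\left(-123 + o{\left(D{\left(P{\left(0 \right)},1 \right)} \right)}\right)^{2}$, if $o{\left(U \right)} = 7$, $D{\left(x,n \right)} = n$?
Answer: $13456$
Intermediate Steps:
$P{\left(V \right)} = \frac{1}{-3 + V}$
$\left(-123 + o{\left(D{\left(P{\left(0 \right)},1 \right)} \right)}\right)^{2} = \left(-123 + 7\right)^{2} = \left(-116\right)^{2} = 13456$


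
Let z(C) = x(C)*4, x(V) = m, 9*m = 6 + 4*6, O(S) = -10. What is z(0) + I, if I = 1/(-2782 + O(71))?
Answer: 111677/8376 ≈ 13.333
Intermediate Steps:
m = 10/3 (m = (6 + 4*6)/9 = (6 + 24)/9 = (⅑)*30 = 10/3 ≈ 3.3333)
x(V) = 10/3
z(C) = 40/3 (z(C) = (10/3)*4 = 40/3)
I = -1/2792 (I = 1/(-2782 - 10) = 1/(-2792) = -1/2792 ≈ -0.00035817)
z(0) + I = 40/3 - 1/2792 = 111677/8376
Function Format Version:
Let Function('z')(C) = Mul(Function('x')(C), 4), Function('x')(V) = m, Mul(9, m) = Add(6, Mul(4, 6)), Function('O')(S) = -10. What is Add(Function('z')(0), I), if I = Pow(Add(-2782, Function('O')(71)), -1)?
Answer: Rational(111677, 8376) ≈ 13.333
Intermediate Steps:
m = Rational(10, 3) (m = Mul(Rational(1, 9), Add(6, Mul(4, 6))) = Mul(Rational(1, 9), Add(6, 24)) = Mul(Rational(1, 9), 30) = Rational(10, 3) ≈ 3.3333)
Function('x')(V) = Rational(10, 3)
Function('z')(C) = Rational(40, 3) (Function('z')(C) = Mul(Rational(10, 3), 4) = Rational(40, 3))
I = Rational(-1, 2792) (I = Pow(Add(-2782, -10), -1) = Pow(-2792, -1) = Rational(-1, 2792) ≈ -0.00035817)
Add(Function('z')(0), I) = Add(Rational(40, 3), Rational(-1, 2792)) = Rational(111677, 8376)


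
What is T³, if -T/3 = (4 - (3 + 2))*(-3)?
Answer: -729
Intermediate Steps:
T = -9 (T = -3*(4 - (3 + 2))*(-3) = -3*(4 - 1*5)*(-3) = -3*(4 - 5)*(-3) = -(-3)*(-3) = -3*3 = -9)
T³ = (-9)³ = -729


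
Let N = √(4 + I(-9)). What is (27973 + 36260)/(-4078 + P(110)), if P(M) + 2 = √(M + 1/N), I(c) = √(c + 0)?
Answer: -642330/(40800 - √10*√(1100 + √2*(3 - I))) ≈ -15.784 + 2.6099e-5*I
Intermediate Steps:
I(c) = √c
N = √2*(3 + I)/2 (N = √(4 + √(-9)) = √(4 + 3*I) = √2*(3 + I)/2 ≈ 2.1213 + 0.70711*I)
P(M) = -2 + √(M + √2*(3 - I)/10) (P(M) = -2 + √(M + 1/(√2*(3 + I)/2)) = -2 + √(M + √2*(3 - I)/10))
(27973 + 36260)/(-4078 + P(110)) = (27973 + 36260)/(-4078 + (-2 + √10*√(10*110 + √2*(3 - I))/10)) = 64233/(-4078 + (-2 + √10*√(1100 + √2*(3 - I))/10)) = 64233/(-4080 + √10*√(1100 + √2*(3 - I))/10)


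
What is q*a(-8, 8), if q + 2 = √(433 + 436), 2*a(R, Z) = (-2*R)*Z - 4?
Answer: -124 + 62*√869 ≈ 1703.7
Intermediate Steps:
a(R, Z) = -2 - R*Z (a(R, Z) = ((-2*R)*Z - 4)/2 = (-2*R*Z - 4)/2 = (-4 - 2*R*Z)/2 = -2 - R*Z)
q = -2 + √869 (q = -2 + √(433 + 436) = -2 + √869 ≈ 27.479)
q*a(-8, 8) = (-2 + √869)*(-2 - 1*(-8)*8) = (-2 + √869)*(-2 + 64) = (-2 + √869)*62 = -124 + 62*√869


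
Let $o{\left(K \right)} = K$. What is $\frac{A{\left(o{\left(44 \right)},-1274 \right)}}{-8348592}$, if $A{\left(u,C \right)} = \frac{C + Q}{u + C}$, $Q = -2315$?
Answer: $- \frac{3589}{10268768160} \approx -3.4951 \cdot 10^{-7}$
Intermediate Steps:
$A{\left(u,C \right)} = \frac{-2315 + C}{C + u}$ ($A{\left(u,C \right)} = \frac{C - 2315}{u + C} = \frac{-2315 + C}{C + u}$)
$\frac{A{\left(o{\left(44 \right)},-1274 \right)}}{-8348592} = \frac{\frac{1}{-1274 + 44} \left(-2315 - 1274\right)}{-8348592} = \frac{1}{-1230} \left(-3589\right) \left(- \frac{1}{8348592}\right) = \left(- \frac{1}{1230}\right) \left(-3589\right) \left(- \frac{1}{8348592}\right) = \frac{3589}{1230} \left(- \frac{1}{8348592}\right) = - \frac{3589}{10268768160}$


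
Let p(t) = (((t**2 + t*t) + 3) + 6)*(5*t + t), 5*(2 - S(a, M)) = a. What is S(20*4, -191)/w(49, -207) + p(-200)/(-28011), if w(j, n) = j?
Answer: 224006526/65359 ≈ 3427.3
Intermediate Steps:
S(a, M) = 2 - a/5
p(t) = 6*t*(9 + 2*t**2) (p(t) = (((t**2 + t**2) + 3) + 6)*(6*t) = ((2*t**2 + 3) + 6)*(6*t) = ((3 + 2*t**2) + 6)*(6*t) = (9 + 2*t**2)*(6*t) = 6*t*(9 + 2*t**2))
S(20*4, -191)/w(49, -207) + p(-200)/(-28011) = (2 - 4*4)/49 + (12*(-200)**3 + 54*(-200))/(-28011) = (2 - 1/5*80)*(1/49) + (12*(-8000000) - 10800)*(-1/28011) = (2 - 16)*(1/49) + (-96000000 - 10800)*(-1/28011) = -14*1/49 - 96010800*(-1/28011) = -2/7 + 32003600/9337 = 224006526/65359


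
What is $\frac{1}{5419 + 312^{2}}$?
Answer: $\frac{1}{102763} \approx 9.7311 \cdot 10^{-6}$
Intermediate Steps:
$\frac{1}{5419 + 312^{2}} = \frac{1}{5419 + 97344} = \frac{1}{102763}$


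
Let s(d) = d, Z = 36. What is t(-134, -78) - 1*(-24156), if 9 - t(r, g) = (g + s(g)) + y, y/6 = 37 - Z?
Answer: 24315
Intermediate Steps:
y = 6 (y = 6*(37 - 1*36) = 6*(37 - 36) = 6*1 = 6)
t(r, g) = 3 - 2*g (t(r, g) = 9 - ((g + g) + 6) = 9 - (2*g + 6) = 9 - (6 + 2*g) = 9 + (-6 - 2*g) = 3 - 2*g)
t(-134, -78) - 1*(-24156) = (3 - 2*(-78)) - 1*(-24156) = (3 + 156) + 24156 = 159 + 24156 = 24315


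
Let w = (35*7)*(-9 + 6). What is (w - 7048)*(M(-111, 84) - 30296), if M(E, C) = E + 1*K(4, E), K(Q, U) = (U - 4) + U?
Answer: 238416639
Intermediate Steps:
w = -735 (w = 245*(-3) = -735)
K(Q, U) = -4 + 2*U (K(Q, U) = (-4 + U) + U = -4 + 2*U)
M(E, C) = -4 + 3*E (M(E, C) = E + 1*(-4 + 2*E) = E + (-4 + 2*E) = -4 + 3*E)
(w - 7048)*(M(-111, 84) - 30296) = (-735 - 7048)*((-4 + 3*(-111)) - 30296) = -7783*((-4 - 333) - 30296) = -7783*(-337 - 30296) = -7783*(-30633) = 238416639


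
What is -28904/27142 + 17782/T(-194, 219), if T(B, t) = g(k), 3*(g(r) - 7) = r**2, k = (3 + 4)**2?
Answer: 344477911/16434481 ≈ 20.961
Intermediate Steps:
k = 49 (k = 7**2 = 49)
g(r) = 7 + r**2/3
T(B, t) = 2422/3 (T(B, t) = 7 + (1/3)*49**2 = 7 + (1/3)*2401 = 7 + 2401/3 = 2422/3)
-28904/27142 + 17782/T(-194, 219) = -28904/27142 + 17782/(2422/3) = -28904*1/27142 + 17782*(3/2422) = -14452/13571 + 26673/1211 = 344477911/16434481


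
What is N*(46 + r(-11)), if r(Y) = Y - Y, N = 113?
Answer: 5198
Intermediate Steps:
r(Y) = 0
N*(46 + r(-11)) = 113*(46 + 0) = 113*46 = 5198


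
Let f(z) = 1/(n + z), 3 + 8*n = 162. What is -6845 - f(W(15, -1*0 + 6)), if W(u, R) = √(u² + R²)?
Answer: -19570279/2859 + 64*√29/2859 ≈ -6845.0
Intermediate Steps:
n = 159/8 (n = -3/8 + (⅛)*162 = -3/8 + 81/4 = 159/8 ≈ 19.875)
W(u, R) = √(R² + u²)
f(z) = 1/(159/8 + z)
-6845 - f(W(15, -1*0 + 6)) = -6845 - 8/(159 + 8*√((-1*0 + 6)² + 15²)) = -6845 - 8/(159 + 8*√((0 + 6)² + 225)) = -6845 - 8/(159 + 8*√(6² + 225)) = -6845 - 8/(159 + 8*√(36 + 225)) = -6845 - 8/(159 + 8*√261) = -6845 - 8/(159 + 8*(3*√29)) = -6845 - 8/(159 + 24*√29)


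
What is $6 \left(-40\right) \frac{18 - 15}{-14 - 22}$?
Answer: $20$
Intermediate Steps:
$6 \left(-40\right) \frac{18 - 15}{-14 - 22} = - 240 \frac{3}{-36} = - 240 \cdot 3 \left(- \frac{1}{36}\right) = \left(-240\right) \left(- \frac{1}{12}\right) = 20$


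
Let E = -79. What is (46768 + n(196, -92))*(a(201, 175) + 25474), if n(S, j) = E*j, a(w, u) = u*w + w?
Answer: 3288090600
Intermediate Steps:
a(w, u) = w + u*w
n(S, j) = -79*j
(46768 + n(196, -92))*(a(201, 175) + 25474) = (46768 - 79*(-92))*(201*(1 + 175) + 25474) = (46768 + 7268)*(201*176 + 25474) = 54036*(35376 + 25474) = 54036*60850 = 3288090600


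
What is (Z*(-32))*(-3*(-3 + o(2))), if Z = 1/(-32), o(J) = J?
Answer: 3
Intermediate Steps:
Z = -1/32 ≈ -0.031250
(Z*(-32))*(-3*(-3 + o(2))) = (-1/32*(-32))*(-3*(-3 + 2)) = 1*(-3*(-1)) = 1*3 = 3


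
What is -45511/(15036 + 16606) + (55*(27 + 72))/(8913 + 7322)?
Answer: -113316079/102741574 ≈ -1.1029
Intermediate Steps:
-45511/(15036 + 16606) + (55*(27 + 72))/(8913 + 7322) = -45511/31642 + (55*99)/16235 = -45511*1/31642 + 5445*(1/16235) = -45511/31642 + 1089/3247 = -113316079/102741574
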